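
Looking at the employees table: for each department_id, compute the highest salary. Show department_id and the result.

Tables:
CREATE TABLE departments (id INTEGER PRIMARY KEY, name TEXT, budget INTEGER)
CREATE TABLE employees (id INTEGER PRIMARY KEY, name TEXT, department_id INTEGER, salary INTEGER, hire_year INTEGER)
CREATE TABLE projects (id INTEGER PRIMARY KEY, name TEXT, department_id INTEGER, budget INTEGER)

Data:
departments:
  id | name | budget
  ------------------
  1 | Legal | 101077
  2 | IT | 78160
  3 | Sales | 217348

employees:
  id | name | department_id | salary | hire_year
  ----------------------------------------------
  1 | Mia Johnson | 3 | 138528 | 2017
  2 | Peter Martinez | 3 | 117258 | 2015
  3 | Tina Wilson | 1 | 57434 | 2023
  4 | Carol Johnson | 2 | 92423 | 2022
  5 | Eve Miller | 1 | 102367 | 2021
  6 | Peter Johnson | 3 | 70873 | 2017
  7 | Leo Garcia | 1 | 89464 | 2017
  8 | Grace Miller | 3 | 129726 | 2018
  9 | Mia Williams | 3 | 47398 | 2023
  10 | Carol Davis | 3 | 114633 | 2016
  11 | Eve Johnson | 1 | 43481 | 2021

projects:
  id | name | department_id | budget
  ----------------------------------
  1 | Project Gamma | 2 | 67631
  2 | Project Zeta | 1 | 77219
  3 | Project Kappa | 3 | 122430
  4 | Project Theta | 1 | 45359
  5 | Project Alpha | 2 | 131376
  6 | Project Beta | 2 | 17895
SELECT department_id, MAX(salary) AS max_salary FROM employees GROUP BY department_id

Execution result:
department_id | max_salary
1 | 102367
2 | 92423
3 | 138528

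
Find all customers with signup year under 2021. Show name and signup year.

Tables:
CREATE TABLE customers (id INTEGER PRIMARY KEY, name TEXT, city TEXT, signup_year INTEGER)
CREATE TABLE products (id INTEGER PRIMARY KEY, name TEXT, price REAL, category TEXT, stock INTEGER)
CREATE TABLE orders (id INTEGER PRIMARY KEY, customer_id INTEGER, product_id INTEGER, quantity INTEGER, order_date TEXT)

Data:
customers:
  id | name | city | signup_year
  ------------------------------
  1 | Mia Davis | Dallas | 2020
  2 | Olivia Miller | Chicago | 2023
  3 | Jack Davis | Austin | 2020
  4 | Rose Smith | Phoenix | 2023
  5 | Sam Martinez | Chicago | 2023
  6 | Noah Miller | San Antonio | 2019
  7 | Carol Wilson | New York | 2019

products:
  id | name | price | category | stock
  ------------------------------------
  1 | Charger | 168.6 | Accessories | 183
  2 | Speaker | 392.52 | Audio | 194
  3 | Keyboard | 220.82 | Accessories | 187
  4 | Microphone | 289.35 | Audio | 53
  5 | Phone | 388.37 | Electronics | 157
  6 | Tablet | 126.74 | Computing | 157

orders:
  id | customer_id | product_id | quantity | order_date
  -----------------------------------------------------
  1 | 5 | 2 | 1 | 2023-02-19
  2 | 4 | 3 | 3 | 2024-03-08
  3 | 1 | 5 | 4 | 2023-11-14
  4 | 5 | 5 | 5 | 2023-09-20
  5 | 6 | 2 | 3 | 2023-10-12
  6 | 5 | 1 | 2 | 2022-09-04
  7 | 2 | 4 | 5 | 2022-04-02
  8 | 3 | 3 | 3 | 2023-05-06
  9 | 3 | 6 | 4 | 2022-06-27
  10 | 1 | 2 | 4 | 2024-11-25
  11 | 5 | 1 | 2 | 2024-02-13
SELECT name, signup_year FROM customers WHERE signup_year < 2021

Execution result:
name | signup_year
Mia Davis | 2020
Jack Davis | 2020
Noah Miller | 2019
Carol Wilson | 2019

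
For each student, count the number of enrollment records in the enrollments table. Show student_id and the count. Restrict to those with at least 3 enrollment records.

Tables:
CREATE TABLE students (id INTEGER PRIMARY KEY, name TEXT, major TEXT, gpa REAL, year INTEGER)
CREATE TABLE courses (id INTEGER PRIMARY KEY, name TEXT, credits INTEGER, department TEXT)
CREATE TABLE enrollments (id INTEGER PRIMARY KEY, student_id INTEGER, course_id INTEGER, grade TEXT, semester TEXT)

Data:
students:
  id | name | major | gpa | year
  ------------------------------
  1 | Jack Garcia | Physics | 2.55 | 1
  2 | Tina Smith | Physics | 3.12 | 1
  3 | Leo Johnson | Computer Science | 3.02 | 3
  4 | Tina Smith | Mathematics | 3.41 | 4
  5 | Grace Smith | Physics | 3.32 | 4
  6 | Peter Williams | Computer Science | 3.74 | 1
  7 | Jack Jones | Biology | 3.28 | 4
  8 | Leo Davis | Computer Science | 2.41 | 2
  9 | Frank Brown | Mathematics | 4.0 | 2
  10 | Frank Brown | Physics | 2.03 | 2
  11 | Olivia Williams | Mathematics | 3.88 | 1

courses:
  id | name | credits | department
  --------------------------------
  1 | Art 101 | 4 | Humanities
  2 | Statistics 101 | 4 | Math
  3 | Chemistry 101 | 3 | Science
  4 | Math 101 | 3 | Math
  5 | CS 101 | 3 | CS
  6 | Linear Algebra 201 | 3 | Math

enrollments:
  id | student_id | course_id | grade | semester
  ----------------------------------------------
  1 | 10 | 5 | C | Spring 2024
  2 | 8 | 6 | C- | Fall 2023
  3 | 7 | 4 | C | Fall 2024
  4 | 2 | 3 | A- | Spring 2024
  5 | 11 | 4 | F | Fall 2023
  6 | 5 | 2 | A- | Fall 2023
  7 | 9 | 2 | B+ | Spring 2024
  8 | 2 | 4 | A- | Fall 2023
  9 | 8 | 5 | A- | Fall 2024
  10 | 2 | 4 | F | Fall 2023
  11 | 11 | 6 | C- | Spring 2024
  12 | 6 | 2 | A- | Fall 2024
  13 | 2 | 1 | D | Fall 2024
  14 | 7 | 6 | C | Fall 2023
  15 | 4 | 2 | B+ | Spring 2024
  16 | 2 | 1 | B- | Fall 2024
SELECT student_id, COUNT(*) AS enrollment_count FROM enrollments GROUP BY student_id HAVING COUNT(*) >= 3

Execution result:
student_id | enrollment_count
2 | 5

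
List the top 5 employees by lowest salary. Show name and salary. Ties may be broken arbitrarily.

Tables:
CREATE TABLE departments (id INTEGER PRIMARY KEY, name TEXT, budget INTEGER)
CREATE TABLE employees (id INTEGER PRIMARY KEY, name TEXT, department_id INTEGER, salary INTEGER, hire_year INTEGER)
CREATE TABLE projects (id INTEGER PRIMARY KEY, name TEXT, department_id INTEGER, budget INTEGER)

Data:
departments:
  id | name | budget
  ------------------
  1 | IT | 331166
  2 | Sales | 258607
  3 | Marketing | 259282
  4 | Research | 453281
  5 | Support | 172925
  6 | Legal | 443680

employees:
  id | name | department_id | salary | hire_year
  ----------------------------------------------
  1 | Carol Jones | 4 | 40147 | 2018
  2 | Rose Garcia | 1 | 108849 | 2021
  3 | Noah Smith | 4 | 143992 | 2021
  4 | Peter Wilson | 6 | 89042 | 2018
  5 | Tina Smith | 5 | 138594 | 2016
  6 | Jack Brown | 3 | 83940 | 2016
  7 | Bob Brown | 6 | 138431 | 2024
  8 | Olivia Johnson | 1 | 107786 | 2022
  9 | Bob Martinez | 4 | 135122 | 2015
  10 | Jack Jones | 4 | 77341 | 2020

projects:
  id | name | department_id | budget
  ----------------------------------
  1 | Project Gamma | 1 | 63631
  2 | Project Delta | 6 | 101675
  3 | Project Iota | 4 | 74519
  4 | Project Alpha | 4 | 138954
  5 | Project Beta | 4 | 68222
SELECT name, salary FROM employees ORDER BY salary ASC LIMIT 5

Execution result:
name | salary
Carol Jones | 40147
Jack Jones | 77341
Jack Brown | 83940
Peter Wilson | 89042
Olivia Johnson | 107786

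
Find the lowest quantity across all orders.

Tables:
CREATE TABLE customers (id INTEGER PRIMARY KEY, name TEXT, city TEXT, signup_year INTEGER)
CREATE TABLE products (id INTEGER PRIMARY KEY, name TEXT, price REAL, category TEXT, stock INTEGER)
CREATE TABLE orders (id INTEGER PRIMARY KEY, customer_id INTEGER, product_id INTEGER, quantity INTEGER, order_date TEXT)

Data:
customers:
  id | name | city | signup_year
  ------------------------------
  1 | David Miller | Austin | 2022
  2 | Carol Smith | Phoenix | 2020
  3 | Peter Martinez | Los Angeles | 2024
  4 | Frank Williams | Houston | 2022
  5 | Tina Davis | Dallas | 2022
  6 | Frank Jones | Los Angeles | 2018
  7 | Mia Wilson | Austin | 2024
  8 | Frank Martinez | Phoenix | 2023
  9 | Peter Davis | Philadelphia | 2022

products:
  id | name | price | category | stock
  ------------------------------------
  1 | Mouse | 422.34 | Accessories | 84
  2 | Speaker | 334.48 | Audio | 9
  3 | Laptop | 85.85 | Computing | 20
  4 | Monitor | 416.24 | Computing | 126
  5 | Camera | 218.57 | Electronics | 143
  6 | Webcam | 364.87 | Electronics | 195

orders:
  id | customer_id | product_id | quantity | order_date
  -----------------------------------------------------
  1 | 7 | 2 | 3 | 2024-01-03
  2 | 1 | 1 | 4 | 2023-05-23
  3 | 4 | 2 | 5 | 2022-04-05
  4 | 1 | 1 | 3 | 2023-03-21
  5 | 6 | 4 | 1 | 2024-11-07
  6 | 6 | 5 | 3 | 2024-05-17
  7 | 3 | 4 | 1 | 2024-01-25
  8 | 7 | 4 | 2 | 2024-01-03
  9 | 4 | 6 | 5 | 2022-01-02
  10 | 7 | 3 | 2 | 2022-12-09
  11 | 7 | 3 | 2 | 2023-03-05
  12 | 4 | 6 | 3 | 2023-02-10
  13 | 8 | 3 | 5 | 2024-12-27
SELECT MIN(quantity) FROM orders

Execution result:
1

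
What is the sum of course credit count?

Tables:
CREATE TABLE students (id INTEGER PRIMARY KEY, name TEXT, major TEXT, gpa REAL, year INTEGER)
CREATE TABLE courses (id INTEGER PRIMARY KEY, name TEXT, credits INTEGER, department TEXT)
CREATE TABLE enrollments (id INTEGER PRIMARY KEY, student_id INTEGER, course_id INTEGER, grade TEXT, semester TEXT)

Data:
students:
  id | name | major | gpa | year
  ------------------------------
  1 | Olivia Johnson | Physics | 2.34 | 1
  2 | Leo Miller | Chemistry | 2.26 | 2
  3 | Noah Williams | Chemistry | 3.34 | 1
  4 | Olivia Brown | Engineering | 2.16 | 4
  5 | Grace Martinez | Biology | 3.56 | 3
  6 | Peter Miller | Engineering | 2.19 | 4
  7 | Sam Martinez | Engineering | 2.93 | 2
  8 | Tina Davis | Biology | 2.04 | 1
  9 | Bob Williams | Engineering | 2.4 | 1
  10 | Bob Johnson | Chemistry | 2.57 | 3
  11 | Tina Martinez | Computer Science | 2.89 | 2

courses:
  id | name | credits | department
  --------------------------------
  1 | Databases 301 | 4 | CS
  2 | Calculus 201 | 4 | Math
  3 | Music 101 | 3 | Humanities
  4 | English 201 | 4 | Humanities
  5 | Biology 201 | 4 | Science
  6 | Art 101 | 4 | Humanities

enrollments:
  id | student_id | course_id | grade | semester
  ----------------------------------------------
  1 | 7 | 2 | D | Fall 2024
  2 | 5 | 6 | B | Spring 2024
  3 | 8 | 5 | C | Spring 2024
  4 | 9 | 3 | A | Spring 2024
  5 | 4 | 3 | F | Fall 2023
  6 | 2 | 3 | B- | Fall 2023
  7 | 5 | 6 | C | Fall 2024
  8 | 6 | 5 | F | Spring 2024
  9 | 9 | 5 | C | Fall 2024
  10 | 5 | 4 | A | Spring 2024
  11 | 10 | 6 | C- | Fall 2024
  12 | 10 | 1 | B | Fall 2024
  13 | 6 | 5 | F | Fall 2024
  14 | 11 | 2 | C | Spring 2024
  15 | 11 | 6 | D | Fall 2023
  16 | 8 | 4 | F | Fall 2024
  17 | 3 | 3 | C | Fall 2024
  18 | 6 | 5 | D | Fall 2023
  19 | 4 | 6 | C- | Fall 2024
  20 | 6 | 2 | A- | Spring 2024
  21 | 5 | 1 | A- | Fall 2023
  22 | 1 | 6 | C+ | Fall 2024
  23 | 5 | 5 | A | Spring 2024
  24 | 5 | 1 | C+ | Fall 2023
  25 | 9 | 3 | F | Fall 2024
SELECT SUM(credits) FROM courses

Execution result:
23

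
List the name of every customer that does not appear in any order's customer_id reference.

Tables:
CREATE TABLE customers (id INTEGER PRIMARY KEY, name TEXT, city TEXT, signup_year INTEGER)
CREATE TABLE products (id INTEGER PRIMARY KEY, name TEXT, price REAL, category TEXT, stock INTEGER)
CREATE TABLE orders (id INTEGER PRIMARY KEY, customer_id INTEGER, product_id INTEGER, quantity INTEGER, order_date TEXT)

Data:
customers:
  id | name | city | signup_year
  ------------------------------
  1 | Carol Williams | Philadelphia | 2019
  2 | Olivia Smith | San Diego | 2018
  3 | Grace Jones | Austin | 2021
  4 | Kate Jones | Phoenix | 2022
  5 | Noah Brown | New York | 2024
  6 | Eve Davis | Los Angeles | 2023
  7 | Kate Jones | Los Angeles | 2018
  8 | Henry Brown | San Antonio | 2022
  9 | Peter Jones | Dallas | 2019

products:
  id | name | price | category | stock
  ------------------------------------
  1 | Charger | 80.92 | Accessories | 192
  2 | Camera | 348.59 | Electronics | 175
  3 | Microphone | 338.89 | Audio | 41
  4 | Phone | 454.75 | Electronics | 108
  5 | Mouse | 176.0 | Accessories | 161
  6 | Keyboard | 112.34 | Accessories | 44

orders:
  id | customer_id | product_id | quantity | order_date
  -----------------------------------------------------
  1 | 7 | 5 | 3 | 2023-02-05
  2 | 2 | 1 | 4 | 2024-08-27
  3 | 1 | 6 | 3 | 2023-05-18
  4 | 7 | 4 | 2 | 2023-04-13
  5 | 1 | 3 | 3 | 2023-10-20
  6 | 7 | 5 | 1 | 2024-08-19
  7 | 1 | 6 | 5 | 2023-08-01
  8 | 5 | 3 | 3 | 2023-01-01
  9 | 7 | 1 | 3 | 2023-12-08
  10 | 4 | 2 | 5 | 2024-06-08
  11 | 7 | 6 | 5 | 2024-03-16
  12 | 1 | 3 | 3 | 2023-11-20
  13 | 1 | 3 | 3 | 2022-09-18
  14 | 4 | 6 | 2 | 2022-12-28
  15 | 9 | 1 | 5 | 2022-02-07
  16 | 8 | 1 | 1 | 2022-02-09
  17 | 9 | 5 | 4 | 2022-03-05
SELECT p.name FROM customers p LEFT JOIN orders c ON c.customer_id = p.id WHERE c.id IS NULL

Execution result:
name
Grace Jones
Eve Davis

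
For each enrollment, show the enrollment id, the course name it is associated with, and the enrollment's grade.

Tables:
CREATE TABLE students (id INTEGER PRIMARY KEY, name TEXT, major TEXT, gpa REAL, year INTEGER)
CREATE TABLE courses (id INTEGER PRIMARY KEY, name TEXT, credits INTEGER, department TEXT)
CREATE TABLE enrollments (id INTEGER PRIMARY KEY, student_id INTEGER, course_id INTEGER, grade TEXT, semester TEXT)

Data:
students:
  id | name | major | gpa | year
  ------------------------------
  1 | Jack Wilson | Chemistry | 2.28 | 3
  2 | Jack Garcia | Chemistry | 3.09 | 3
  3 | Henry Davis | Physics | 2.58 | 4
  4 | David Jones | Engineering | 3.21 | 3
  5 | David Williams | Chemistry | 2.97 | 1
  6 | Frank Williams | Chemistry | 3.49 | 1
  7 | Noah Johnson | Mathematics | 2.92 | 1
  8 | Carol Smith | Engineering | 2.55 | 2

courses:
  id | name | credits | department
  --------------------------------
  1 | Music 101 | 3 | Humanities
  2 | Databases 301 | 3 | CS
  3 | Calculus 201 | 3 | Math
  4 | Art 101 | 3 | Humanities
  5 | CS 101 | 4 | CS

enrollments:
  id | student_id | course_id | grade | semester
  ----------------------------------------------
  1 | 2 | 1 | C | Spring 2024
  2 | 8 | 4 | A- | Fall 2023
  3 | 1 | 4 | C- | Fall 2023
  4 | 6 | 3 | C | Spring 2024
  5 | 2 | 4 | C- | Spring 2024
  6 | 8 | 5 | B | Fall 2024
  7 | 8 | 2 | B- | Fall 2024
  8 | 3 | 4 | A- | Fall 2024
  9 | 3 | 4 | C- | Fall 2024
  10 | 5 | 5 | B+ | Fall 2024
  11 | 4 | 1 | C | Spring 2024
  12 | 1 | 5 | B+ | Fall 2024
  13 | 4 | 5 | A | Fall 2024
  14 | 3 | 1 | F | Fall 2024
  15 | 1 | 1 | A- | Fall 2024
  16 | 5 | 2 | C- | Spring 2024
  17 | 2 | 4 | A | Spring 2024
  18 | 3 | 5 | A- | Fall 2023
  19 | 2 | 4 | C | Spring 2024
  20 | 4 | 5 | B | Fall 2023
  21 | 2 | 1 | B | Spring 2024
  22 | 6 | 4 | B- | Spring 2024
SELECT c.id, p.name AS course, c.grade FROM enrollments c JOIN courses p ON c.course_id = p.id

Execution result:
id | course | grade
1 | Music 101 | C
2 | Art 101 | A-
3 | Art 101 | C-
4 | Calculus 201 | C
5 | Art 101 | C-
6 | CS 101 | B
7 | Databases 301 | B-
8 | Art 101 | A-
9 | Art 101 | C-
10 | CS 101 | B+
11 | Music 101 | C
12 | CS 101 | B+
13 | CS 101 | A
14 | Music 101 | F
15 | Music 101 | A-
16 | Databases 301 | C-
17 | Art 101 | A
18 | CS 101 | A-
19 | Art 101 | C
20 | CS 101 | B
21 | Music 101 | B
22 | Art 101 | B-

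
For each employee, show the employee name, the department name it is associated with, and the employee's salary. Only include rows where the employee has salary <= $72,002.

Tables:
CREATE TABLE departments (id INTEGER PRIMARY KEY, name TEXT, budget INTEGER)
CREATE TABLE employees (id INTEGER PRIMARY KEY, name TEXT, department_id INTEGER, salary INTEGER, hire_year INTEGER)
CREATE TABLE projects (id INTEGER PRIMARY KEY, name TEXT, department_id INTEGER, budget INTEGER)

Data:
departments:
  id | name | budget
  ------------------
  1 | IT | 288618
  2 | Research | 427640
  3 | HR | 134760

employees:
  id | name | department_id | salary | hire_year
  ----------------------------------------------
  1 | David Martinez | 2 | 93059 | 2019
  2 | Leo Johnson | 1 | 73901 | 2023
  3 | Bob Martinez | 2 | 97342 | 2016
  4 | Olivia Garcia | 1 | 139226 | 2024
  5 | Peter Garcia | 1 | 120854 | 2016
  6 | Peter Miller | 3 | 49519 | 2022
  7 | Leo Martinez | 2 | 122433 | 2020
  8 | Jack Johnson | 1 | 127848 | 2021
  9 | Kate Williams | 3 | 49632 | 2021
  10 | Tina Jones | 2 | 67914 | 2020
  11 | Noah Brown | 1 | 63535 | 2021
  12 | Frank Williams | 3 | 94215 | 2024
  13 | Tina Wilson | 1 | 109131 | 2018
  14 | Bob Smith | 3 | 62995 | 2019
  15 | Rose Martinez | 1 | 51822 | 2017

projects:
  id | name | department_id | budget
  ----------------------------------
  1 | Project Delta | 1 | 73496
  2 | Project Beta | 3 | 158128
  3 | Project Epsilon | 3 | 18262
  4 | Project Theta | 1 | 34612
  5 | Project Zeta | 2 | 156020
SELECT c.name, p.name AS department, c.salary FROM employees c JOIN departments p ON c.department_id = p.id WHERE c.salary <= 72002

Execution result:
name | department | salary
Peter Miller | HR | 49519
Kate Williams | HR | 49632
Tina Jones | Research | 67914
Noah Brown | IT | 63535
Bob Smith | HR | 62995
Rose Martinez | IT | 51822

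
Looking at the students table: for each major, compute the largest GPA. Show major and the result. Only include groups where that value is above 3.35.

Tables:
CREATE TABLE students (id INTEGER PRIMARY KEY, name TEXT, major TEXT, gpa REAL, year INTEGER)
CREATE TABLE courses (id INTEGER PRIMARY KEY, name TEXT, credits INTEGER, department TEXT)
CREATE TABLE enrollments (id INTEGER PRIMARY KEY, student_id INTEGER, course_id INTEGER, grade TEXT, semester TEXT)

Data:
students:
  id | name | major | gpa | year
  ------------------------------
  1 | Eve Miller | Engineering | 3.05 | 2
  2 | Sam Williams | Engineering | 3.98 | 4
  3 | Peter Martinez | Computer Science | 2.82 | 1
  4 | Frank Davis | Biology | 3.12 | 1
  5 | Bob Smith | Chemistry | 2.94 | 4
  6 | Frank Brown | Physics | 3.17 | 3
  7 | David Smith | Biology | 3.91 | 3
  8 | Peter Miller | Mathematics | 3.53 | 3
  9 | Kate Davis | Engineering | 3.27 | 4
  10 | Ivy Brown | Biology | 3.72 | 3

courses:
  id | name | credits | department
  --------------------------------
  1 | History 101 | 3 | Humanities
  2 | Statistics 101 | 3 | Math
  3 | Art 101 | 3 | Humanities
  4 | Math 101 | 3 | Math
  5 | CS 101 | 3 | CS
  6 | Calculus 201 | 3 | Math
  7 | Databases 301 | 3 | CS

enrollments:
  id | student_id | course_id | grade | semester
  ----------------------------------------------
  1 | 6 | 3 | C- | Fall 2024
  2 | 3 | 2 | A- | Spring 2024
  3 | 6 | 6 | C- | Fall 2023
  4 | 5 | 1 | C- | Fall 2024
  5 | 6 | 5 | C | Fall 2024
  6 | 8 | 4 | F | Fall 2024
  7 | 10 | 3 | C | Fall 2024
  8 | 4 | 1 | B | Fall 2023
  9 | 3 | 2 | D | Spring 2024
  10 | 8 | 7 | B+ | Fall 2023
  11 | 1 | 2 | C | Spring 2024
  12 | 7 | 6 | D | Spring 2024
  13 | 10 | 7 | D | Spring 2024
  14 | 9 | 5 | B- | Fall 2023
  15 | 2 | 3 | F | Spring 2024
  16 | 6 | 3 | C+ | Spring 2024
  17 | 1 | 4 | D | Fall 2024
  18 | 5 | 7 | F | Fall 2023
SELECT major, MAX(gpa) AS max_gpa FROM students GROUP BY major HAVING MAX(gpa) > 3.35

Execution result:
major | max_gpa
Biology | 3.91
Engineering | 3.98
Mathematics | 3.53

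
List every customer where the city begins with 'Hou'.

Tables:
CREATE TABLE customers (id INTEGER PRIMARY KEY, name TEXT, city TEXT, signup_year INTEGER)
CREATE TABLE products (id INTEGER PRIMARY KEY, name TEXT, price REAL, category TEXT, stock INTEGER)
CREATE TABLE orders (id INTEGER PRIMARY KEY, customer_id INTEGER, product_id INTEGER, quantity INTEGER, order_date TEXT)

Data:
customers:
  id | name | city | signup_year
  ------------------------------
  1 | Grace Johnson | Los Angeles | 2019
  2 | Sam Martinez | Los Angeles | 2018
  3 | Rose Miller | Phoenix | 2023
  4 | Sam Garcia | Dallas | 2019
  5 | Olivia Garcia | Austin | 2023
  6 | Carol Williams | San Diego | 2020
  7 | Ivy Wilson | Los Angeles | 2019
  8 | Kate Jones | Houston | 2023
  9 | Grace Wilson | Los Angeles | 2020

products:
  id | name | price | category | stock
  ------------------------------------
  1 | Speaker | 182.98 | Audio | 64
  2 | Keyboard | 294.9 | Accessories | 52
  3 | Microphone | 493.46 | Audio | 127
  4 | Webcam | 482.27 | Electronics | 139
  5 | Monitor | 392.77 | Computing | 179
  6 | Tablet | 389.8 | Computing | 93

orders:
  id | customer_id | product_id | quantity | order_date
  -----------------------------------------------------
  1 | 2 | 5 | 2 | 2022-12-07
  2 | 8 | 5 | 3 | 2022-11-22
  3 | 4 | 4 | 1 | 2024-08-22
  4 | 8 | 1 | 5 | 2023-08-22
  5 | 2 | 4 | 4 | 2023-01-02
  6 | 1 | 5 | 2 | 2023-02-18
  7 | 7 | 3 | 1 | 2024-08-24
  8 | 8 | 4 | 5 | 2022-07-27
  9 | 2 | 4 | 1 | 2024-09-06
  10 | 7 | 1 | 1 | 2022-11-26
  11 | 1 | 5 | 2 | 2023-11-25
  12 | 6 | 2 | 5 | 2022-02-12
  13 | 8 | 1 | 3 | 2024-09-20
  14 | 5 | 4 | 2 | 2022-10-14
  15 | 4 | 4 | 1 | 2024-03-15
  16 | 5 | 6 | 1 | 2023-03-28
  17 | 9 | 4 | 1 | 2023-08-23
SELECT name, city FROM customers WHERE city LIKE 'Hou%'

Execution result:
name | city
Kate Jones | Houston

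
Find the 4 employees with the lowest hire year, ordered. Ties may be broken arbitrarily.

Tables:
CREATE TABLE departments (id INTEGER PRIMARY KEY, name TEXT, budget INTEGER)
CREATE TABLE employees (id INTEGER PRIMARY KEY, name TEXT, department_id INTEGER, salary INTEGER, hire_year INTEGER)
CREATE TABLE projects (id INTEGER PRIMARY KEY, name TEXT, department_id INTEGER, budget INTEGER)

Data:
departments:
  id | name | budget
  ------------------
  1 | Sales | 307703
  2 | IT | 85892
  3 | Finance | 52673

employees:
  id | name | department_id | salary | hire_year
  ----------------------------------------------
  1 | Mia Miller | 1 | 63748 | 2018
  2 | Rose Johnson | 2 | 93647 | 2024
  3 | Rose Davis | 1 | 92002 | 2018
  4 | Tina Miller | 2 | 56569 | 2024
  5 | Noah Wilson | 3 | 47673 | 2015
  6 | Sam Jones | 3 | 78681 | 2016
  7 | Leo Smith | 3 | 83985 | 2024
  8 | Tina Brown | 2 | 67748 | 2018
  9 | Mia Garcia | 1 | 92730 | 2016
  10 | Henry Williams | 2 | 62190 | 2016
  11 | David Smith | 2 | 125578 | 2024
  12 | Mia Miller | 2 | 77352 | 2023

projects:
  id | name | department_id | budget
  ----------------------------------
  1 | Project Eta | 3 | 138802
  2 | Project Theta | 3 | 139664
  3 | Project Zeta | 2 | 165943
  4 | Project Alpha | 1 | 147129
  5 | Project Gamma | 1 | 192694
SELECT name, hire_year FROM employees ORDER BY hire_year ASC LIMIT 4

Execution result:
name | hire_year
Noah Wilson | 2015
Sam Jones | 2016
Mia Garcia | 2016
Henry Williams | 2016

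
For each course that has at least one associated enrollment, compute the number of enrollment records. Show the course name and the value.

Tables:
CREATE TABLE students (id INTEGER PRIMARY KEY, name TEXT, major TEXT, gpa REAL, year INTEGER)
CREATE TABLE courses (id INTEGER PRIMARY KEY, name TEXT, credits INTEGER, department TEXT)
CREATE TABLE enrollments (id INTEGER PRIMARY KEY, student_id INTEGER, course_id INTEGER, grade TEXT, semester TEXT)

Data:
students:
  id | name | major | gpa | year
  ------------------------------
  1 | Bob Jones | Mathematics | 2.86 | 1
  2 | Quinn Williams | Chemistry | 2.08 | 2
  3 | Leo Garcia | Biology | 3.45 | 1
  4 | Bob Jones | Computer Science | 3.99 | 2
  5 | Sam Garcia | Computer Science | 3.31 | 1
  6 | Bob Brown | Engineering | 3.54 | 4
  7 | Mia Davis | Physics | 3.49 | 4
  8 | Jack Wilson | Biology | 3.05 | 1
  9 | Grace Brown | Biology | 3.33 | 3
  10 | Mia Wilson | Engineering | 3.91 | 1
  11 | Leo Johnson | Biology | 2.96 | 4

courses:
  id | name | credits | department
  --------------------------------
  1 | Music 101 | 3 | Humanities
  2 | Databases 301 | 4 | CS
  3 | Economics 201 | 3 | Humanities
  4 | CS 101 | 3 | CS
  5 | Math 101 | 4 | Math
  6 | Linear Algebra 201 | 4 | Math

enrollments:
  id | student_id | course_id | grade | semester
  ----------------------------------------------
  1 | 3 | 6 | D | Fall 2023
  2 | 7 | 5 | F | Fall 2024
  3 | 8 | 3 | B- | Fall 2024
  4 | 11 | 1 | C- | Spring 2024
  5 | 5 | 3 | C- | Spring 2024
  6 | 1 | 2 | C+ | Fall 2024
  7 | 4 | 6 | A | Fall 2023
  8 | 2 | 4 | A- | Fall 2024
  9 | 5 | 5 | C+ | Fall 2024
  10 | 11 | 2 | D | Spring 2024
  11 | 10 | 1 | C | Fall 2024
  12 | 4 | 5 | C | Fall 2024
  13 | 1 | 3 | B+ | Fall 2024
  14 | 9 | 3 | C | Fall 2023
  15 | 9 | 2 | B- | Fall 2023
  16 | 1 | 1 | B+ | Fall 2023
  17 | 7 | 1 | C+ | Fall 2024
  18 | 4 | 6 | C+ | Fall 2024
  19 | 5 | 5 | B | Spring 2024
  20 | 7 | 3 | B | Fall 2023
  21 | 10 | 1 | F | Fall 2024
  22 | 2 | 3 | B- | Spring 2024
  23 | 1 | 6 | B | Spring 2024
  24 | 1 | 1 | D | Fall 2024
SELECT p.name, COUNT(*) AS n FROM enrollments c JOIN courses p ON c.course_id = p.id GROUP BY p.id, p.name

Execution result:
name | n
Music 101 | 6
Databases 301 | 3
Economics 201 | 6
CS 101 | 1
Math 101 | 4
Linear Algebra 201 | 4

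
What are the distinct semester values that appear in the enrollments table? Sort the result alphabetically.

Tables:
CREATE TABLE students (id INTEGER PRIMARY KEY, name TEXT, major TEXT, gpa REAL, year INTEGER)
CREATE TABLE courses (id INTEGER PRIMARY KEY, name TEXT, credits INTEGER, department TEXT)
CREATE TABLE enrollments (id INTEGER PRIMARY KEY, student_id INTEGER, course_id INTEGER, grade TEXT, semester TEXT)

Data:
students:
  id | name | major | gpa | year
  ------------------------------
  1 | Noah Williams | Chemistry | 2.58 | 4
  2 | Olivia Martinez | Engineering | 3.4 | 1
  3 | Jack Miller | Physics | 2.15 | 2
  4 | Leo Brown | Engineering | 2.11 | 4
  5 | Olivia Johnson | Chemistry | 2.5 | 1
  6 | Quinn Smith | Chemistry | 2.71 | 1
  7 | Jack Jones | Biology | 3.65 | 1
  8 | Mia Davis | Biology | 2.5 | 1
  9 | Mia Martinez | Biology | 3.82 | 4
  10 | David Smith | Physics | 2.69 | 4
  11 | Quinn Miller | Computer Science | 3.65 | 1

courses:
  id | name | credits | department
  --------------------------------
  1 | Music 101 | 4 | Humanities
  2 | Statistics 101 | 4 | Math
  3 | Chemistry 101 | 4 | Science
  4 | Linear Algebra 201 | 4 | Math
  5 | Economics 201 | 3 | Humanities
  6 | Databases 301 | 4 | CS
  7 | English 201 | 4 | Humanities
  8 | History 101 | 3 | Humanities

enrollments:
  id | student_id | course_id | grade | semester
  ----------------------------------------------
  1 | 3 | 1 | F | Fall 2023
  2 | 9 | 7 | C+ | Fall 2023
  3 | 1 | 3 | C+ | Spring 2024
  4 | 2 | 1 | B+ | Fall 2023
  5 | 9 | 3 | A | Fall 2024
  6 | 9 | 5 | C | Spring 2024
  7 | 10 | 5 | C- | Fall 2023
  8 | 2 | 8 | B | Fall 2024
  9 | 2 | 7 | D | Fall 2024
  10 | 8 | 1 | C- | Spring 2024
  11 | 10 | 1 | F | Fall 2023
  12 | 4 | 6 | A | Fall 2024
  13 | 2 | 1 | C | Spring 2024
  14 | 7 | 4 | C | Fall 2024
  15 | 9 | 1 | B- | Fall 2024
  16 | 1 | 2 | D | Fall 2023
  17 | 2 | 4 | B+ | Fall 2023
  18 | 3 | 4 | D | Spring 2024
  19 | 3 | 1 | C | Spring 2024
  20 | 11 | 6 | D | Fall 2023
SELECT DISTINCT semester FROM enrollments ORDER BY semester

Execution result:
semester
Fall 2023
Fall 2024
Spring 2024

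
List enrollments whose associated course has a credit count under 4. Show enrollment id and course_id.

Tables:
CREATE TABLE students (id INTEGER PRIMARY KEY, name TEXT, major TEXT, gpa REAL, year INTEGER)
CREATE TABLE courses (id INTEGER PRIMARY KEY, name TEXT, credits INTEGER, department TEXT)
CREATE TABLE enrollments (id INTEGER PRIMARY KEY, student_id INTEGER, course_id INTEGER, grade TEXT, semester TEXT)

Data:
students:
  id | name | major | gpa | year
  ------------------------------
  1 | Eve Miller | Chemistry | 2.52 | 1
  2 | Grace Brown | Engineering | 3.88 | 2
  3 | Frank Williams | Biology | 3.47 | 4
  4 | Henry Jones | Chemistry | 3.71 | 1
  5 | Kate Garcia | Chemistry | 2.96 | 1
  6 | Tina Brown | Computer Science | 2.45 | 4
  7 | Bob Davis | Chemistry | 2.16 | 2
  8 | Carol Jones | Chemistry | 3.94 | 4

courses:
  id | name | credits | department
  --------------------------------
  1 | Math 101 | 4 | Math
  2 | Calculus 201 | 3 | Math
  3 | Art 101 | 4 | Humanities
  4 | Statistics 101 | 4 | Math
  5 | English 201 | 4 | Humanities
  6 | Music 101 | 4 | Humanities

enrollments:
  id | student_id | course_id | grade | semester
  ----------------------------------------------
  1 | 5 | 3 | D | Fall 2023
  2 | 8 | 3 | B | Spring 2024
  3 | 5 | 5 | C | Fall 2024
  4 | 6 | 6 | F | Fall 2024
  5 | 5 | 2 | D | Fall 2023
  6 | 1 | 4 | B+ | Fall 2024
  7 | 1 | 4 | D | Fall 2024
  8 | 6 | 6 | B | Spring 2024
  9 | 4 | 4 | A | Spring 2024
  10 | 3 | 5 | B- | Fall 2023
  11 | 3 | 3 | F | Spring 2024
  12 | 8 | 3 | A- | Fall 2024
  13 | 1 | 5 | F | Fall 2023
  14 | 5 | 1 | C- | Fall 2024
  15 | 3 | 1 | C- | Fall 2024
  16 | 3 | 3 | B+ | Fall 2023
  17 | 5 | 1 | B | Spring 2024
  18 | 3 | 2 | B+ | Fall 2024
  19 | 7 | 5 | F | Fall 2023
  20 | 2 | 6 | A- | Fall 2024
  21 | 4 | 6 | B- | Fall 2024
SELECT id, course_id FROM enrollments WHERE course_id IN (SELECT id FROM courses WHERE credits < 4)

Execution result:
id | course_id
5 | 2
18 | 2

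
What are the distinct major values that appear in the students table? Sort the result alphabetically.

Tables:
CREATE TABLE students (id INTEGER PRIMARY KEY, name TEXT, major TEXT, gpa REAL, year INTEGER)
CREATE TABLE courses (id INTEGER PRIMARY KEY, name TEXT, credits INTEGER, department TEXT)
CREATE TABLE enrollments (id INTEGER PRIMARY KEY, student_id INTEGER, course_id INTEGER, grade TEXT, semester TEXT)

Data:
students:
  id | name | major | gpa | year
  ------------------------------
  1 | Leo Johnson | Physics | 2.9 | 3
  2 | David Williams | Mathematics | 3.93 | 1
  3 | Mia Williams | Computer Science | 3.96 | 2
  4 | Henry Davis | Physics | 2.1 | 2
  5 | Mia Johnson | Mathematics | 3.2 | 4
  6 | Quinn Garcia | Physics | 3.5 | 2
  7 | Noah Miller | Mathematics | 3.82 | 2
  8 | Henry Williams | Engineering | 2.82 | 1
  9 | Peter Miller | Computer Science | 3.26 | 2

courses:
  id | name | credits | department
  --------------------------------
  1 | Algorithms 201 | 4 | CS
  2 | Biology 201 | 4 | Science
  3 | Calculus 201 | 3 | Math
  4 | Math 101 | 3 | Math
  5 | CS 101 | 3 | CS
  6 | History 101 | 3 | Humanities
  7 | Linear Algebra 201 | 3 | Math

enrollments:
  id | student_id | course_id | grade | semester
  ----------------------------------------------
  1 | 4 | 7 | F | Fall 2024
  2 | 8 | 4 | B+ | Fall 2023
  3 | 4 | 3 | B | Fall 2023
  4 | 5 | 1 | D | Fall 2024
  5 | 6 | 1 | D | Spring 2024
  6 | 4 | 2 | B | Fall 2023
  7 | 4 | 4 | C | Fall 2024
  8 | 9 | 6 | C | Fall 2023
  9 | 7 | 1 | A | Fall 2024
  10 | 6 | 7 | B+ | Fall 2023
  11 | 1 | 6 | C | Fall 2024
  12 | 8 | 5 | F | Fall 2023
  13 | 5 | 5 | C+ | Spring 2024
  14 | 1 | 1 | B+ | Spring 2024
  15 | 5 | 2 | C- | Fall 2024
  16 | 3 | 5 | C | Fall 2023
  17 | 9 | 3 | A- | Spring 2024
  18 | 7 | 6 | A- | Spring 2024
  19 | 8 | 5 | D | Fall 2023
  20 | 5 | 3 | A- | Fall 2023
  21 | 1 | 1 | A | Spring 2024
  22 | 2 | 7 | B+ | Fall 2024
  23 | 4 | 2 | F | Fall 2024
SELECT DISTINCT major FROM students ORDER BY major

Execution result:
major
Computer Science
Engineering
Mathematics
Physics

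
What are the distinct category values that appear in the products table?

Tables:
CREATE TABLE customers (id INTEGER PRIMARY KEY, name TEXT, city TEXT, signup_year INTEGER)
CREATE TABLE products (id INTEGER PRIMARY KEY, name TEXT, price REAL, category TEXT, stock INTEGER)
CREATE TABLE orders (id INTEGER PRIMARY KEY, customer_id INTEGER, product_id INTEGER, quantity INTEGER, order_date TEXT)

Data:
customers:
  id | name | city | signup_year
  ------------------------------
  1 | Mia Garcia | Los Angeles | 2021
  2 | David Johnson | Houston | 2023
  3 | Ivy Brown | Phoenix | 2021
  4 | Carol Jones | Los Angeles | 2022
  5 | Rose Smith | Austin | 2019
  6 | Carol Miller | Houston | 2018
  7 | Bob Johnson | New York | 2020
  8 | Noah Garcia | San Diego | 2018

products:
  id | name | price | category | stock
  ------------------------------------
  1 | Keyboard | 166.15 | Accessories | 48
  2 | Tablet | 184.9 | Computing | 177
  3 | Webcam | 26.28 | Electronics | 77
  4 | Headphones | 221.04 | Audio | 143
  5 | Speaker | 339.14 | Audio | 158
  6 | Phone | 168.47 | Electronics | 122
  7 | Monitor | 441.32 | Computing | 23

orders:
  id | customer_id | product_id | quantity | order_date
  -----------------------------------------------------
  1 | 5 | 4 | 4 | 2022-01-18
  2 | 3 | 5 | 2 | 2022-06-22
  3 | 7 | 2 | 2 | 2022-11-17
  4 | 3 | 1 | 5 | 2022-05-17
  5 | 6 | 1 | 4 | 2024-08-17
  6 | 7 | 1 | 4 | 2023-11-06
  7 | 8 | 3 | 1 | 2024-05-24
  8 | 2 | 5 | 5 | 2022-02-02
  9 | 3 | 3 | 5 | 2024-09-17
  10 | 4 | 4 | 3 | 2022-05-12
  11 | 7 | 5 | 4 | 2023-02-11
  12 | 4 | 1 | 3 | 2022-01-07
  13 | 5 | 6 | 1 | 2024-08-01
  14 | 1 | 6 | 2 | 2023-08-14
SELECT DISTINCT category FROM products

Execution result:
category
Accessories
Computing
Electronics
Audio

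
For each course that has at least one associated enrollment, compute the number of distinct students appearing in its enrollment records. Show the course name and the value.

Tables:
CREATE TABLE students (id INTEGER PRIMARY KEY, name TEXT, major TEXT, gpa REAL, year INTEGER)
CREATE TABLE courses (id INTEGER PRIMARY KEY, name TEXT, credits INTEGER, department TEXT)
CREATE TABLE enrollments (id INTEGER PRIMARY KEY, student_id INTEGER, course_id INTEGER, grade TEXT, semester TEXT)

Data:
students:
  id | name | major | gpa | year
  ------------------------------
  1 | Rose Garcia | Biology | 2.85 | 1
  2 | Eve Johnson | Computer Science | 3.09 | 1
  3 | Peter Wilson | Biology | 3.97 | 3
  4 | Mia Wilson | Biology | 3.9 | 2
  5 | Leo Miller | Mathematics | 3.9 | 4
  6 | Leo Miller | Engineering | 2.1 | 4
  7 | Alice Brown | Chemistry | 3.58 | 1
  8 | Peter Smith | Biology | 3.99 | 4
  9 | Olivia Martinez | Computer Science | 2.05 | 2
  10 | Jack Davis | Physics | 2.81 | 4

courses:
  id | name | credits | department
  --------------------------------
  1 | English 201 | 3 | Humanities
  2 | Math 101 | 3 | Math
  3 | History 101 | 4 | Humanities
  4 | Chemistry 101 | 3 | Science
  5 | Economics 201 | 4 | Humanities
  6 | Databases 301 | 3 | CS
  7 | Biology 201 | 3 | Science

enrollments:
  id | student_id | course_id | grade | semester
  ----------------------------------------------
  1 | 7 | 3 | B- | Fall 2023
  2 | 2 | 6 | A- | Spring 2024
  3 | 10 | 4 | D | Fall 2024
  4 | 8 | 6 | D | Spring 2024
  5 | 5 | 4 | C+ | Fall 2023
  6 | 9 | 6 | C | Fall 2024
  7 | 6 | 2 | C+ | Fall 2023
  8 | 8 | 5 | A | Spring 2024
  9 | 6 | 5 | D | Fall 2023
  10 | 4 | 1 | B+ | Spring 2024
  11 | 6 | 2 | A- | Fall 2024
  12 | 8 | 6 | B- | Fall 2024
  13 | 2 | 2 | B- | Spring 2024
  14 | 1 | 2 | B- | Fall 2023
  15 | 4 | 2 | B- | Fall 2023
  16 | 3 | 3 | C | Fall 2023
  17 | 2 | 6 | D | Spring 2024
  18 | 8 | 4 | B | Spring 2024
SELECT p.name, COUNT(DISTINCT c.student_id) AS distinct_student_count FROM enrollments c JOIN courses p ON c.course_id = p.id GROUP BY p.id, p.name

Execution result:
name | distinct_student_count
English 201 | 1
Math 101 | 4
History 101 | 2
Chemistry 101 | 3
Economics 201 | 2
Databases 301 | 3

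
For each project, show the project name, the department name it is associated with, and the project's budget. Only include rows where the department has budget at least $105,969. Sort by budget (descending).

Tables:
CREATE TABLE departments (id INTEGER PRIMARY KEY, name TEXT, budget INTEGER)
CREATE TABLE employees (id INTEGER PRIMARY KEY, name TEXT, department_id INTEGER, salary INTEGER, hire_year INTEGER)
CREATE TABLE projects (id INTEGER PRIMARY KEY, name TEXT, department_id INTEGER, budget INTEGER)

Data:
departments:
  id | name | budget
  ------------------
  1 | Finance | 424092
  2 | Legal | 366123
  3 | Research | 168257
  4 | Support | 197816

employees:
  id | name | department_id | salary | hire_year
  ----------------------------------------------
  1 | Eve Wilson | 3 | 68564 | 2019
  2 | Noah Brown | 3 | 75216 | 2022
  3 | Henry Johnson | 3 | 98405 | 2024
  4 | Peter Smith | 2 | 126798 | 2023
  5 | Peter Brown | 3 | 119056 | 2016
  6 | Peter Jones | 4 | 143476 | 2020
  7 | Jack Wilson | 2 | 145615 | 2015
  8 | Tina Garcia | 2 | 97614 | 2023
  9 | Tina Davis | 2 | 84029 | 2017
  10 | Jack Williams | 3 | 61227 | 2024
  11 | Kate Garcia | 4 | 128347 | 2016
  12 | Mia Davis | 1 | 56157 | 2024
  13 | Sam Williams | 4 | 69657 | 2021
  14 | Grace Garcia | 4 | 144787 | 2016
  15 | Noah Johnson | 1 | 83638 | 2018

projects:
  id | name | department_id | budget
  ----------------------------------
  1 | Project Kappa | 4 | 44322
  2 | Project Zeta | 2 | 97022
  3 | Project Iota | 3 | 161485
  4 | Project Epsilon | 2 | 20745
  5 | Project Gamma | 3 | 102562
SELECT c.name, p.name AS department, c.budget FROM projects c JOIN departments p ON c.department_id = p.id WHERE p.budget >= 105969 ORDER BY c.budget DESC

Execution result:
name | department | budget
Project Iota | Research | 161485
Project Gamma | Research | 102562
Project Zeta | Legal | 97022
Project Kappa | Support | 44322
Project Epsilon | Legal | 20745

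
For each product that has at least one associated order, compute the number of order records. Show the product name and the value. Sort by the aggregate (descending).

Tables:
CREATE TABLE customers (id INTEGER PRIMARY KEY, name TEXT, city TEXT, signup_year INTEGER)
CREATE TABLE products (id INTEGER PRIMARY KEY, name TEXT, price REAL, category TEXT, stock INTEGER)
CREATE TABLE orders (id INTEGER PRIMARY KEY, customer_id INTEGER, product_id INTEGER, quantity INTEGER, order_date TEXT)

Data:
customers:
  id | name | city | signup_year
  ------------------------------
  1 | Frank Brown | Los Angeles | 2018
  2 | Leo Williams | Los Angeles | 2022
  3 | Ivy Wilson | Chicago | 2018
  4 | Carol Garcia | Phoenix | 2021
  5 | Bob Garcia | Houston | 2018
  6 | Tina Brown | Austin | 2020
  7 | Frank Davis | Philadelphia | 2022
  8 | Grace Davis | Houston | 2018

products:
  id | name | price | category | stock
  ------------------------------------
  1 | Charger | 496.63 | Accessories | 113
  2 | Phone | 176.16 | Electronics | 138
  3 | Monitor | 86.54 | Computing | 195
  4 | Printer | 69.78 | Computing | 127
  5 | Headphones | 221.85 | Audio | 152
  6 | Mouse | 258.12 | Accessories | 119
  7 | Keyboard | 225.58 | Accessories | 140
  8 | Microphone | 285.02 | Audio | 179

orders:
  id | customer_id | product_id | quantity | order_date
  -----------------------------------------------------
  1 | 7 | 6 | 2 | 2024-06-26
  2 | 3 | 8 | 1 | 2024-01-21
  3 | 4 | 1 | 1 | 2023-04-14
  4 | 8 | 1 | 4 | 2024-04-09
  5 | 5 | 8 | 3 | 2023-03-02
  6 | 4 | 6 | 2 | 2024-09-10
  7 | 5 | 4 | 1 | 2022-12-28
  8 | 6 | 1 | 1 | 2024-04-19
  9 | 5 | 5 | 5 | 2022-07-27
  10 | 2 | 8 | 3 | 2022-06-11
SELECT p.name, COUNT(*) AS n FROM orders c JOIN products p ON c.product_id = p.id GROUP BY p.id, p.name ORDER BY n DESC

Execution result:
name | n
Charger | 3
Microphone | 3
Mouse | 2
Printer | 1
Headphones | 1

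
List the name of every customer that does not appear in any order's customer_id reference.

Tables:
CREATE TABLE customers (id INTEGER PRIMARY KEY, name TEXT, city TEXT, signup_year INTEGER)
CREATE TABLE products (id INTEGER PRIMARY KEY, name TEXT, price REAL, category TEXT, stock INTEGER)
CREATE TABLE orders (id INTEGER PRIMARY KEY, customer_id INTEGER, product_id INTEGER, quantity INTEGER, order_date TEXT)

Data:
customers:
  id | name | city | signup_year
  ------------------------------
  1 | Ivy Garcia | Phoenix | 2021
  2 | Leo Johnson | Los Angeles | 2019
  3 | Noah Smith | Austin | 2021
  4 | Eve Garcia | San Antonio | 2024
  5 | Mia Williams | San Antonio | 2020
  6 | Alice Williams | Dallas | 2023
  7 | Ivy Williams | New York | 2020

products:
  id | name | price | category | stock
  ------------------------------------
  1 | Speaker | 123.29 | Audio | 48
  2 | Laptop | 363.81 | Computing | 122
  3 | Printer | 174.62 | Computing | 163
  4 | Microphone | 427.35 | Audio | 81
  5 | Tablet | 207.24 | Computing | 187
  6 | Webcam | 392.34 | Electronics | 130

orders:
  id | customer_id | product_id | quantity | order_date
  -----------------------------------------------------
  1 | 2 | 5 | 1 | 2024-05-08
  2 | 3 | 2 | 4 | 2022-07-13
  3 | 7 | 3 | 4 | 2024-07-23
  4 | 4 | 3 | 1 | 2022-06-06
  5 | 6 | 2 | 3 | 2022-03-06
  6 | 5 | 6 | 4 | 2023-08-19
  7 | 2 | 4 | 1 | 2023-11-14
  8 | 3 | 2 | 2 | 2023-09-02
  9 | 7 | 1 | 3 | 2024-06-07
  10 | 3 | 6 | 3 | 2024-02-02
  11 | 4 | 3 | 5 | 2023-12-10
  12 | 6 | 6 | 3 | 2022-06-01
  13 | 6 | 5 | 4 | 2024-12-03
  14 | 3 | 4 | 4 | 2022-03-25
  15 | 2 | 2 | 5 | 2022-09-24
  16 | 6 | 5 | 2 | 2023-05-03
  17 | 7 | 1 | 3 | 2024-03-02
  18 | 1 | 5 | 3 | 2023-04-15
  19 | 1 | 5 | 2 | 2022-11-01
SELECT p.name FROM customers p LEFT JOIN orders c ON c.customer_id = p.id WHERE c.id IS NULL

Execution result:
(no rows)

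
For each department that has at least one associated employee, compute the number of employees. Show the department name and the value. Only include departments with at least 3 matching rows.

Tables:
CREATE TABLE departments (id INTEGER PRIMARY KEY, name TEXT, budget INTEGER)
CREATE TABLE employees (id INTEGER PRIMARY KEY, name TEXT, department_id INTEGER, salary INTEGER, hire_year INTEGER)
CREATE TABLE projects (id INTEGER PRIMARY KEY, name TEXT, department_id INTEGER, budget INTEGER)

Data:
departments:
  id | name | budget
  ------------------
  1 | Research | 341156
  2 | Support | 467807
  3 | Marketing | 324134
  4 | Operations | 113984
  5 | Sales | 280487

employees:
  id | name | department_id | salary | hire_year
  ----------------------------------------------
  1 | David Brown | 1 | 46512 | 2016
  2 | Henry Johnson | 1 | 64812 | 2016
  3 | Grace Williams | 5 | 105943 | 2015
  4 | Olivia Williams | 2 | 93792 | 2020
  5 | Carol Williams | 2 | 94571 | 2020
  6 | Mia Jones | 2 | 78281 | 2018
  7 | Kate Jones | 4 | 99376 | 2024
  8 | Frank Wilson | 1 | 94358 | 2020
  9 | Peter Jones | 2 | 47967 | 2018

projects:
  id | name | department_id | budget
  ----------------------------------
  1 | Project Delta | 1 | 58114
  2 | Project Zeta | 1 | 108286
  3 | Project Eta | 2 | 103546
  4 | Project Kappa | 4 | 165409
SELECT p.name, COUNT(*) AS n FROM employees c JOIN departments p ON c.department_id = p.id GROUP BY p.id, p.name HAVING COUNT(*) >= 3

Execution result:
name | n
Research | 3
Support | 4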